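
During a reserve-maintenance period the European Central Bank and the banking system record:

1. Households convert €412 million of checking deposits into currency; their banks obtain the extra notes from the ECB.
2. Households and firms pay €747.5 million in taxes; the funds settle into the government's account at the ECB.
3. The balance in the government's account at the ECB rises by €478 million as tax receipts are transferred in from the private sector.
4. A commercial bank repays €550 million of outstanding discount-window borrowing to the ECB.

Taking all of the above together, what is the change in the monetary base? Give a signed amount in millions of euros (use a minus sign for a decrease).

-€1775.5 million

Currency withdrawal €412 million: just a shift between currency and reserves — both are base money → 0.
Government account inflow €747.5 million: reserves shift to a non-base liability → −€747.5M.
Government account inflow €478 million: reserves shift to a non-base liability → −€478M.
Discount-window repayment €550 million: ECB balance sheet contracts → −€550M.
Net: 0 − 747.5 − 478 − 550 = -€1775.5 million.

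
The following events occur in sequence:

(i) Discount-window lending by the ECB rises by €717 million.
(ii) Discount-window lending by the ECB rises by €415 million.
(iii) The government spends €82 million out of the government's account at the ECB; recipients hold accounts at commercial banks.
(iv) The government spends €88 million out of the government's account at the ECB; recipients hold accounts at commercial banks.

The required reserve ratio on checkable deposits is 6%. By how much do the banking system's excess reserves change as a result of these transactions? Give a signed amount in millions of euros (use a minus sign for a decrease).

+€1291.8 million

Discount-window loan €717 million: reserves +€717M, deposits 0.
Discount-window loan €415 million: reserves +€415M, deposits 0.
Government spending €82 million: reserves +€82M, deposits +€82M.
Government spending €88 million: reserves +€88M, deposits +€88M.
Totals: Δreserves = +€1302M, Δdeposits = +€170M.
Δrequired reserves = 6% × +€170M = +€10.2M.
Δexcess reserves = Δreserves − Δrequired = +€1302M − (+€10.2M) = +€1291.8 million.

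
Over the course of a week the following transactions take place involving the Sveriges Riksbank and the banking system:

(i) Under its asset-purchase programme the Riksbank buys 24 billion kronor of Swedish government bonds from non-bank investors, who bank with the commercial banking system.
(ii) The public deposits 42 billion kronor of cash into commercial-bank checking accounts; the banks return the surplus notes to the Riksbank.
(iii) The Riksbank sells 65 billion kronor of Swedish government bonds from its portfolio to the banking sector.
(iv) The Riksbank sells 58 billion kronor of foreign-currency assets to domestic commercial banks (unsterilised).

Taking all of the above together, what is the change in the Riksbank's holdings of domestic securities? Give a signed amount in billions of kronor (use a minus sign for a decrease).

Riksbank balance sheet:
  Assets:      Securities −41B, Foreign assets −58B
  Liabilities: Bank reserves −57B, Currency in circulation −42B
So the change in the Riksbank's holdings of domestic securities is -41 billion.

-41 billion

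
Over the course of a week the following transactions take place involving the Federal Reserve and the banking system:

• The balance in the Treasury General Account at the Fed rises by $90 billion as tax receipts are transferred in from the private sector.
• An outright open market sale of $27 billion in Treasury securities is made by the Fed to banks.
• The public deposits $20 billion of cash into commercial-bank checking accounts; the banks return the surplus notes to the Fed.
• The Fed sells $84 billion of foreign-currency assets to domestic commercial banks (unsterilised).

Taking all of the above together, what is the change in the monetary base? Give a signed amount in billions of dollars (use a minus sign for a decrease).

Government account inflow $90 billion: reserves shift to a non-base liability → −$90B.
OMO sale (to banks) $27 billion: Fed balance sheet contracts → −$27B.
Currency deposit $20 billion: just a shift between currency and reserves — both are base money → 0.
FX sale $84 billion: Fed balance sheet contracts → −$84B.
Net: −90 − 27 + 0 − 84 = -$201 billion.

-$201 billion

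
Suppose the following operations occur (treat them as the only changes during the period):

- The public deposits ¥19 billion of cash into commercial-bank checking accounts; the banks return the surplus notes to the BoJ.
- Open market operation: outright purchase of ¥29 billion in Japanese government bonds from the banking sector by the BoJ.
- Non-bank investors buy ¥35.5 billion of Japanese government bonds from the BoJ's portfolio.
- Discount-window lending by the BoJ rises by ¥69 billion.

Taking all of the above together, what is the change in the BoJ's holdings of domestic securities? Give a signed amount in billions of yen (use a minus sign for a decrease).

-¥6.5 billion

Currency deposit ¥19 billion: the BoJ's securities portfolio is untouched → 0.
OMO purchase (from banks) ¥29 billion: securities added to the BoJ's portfolio → +¥29B.
Asset sale (to non-banks) ¥35.5 billion: securities removed from the BoJ's portfolio → −¥35.5B.
Discount-window loan ¥69 billion: the BoJ's securities portfolio is untouched → 0.
Net: 0 + 29 − 35.5 + 0 = -¥6.5 billion.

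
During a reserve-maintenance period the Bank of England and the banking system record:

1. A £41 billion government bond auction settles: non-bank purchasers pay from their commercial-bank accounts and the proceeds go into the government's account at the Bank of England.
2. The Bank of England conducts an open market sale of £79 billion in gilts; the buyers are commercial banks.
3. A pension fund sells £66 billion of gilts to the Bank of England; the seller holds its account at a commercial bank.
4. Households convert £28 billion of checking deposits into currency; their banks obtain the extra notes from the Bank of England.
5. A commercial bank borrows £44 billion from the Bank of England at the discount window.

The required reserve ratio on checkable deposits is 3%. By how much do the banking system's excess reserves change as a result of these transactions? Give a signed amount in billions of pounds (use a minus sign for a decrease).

-£37.91 billion

Government account inflow £41 billion: reserves −£41B, deposits −£41B.
OMO sale (to banks) £79 billion: reserves −£79B, deposits 0.
Asset purchase (from non-banks) £66 billion: reserves +£66B, deposits +£66B.
Currency withdrawal £28 billion: reserves −£28B, deposits −£28B.
Discount-window loan £44 billion: reserves +£44B, deposits 0.
Totals: Δreserves = −£38B, Δdeposits = −£3B.
Δrequired reserves = 3% × −£3B = −£0.09B.
Δexcess reserves = Δreserves − Δrequired = −£38B − (−£0.09B) = -£37.91 billion.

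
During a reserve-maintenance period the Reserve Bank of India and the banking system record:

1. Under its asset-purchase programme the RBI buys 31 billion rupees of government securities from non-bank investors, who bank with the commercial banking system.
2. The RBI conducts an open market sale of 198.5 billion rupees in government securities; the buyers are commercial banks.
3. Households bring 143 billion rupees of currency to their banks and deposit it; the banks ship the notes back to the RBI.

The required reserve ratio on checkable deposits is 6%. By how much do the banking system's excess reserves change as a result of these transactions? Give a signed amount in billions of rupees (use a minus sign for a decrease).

-34.94 billion

Asset purchase (from non-banks) 31 billion rupees: reserves +31B, deposits +31B.
OMO sale (to banks) 198.5 billion rupees: reserves −198.5B, deposits 0.
Currency deposit 143 billion rupees: reserves +143B, deposits +143B.
Totals: Δreserves = −24.5B, Δdeposits = +174B.
Δrequired reserves = 6% × +174B = +10.44B.
Δexcess reserves = Δreserves − Δrequired = −24.5B − (+10.44B) = -34.94 billion.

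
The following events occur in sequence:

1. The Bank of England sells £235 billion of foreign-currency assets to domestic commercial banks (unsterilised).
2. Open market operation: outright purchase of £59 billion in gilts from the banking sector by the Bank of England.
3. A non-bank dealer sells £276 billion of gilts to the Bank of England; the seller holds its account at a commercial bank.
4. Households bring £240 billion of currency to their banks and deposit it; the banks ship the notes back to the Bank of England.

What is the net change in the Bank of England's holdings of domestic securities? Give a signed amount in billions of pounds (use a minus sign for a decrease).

FX sale £235 billion: the Bank of England's securities portfolio is untouched → 0.
OMO purchase (from banks) £59 billion: securities added to the Bank of England's portfolio → +£59B.
Asset purchase (from non-banks) £276 billion: securities added to the Bank of England's portfolio → +£276B.
Currency deposit £240 billion: the Bank of England's securities portfolio is untouched → 0.
Net: 0 + 59 + 276 + 0 = +£335 billion.

+£335 billion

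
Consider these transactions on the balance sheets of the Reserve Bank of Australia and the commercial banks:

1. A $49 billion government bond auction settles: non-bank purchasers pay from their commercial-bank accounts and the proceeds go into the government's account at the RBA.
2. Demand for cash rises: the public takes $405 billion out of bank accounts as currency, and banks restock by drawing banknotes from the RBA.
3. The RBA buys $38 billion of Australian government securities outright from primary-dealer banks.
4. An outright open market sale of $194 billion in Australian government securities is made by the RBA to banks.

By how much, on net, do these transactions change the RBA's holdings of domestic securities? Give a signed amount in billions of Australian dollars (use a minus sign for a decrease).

RBA balance sheet:
  Assets:      Securities −$156B
  Liabilities: Bank reserves −$610B, Currency in circulation +$405B, Government deposits +$49B
Commercial banking system:
  Assets:      Reserves at CB −$610B, Securities +$156B
  Liabilities: Checkable deposits −$454B
So the change in the RBA's holdings of domestic securities is -$156 billion.

-$156 billion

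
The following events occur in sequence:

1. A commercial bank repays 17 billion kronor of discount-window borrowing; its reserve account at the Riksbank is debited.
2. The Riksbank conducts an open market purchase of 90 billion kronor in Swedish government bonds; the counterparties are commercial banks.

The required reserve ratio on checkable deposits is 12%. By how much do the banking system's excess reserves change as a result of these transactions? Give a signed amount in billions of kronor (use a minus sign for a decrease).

+73 billion

Discount-window repayment 17 billion kronor: reserves −17B, deposits 0.
OMO purchase (from banks) 90 billion kronor: reserves +90B, deposits 0.
Totals: Δreserves = +73B, Δdeposits = 0.
Δrequired reserves = 12% × 0 = 0.
Δexcess reserves = Δreserves − Δrequired = +73B − (0) = +73 billion.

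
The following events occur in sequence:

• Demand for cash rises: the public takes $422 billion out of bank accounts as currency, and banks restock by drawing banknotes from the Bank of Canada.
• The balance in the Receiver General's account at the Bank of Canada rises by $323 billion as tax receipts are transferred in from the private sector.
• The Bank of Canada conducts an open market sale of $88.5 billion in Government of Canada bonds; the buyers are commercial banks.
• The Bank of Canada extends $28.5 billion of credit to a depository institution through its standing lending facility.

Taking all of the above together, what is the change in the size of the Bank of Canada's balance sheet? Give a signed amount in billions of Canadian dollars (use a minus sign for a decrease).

Bank of Canada balance sheet:
  Assets:      Securities −$88.5B, Loans to banks +$28.5B
  Liabilities: Bank reserves −$805B, Currency in circulation +$422B, Government deposits +$323B
Commercial banking system:
  Assets:      Reserves at CB −$805B, Securities +$88.5B
  Liabilities: Checkable deposits −$745B, Borrowings from CB +$28.5B
Change in total Bank of Canada assets = -$60 billion.

-$60 billion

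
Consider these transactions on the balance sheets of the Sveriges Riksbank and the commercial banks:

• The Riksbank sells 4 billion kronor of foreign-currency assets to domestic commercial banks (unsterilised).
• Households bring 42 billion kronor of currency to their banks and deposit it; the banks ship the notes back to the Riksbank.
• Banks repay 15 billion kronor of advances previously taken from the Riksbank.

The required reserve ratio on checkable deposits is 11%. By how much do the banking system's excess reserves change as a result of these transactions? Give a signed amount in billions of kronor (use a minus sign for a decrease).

+18.38 billion

FX sale 4 billion kronor: reserves −4B, deposits 0.
Currency deposit 42 billion kronor: reserves +42B, deposits +42B.
Discount-window repayment 15 billion kronor: reserves −15B, deposits 0.
Totals: Δreserves = +23B, Δdeposits = +42B.
Δrequired reserves = 11% × +42B = +4.62B.
Δexcess reserves = Δreserves − Δrequired = +23B − (+4.62B) = +18.38 billion.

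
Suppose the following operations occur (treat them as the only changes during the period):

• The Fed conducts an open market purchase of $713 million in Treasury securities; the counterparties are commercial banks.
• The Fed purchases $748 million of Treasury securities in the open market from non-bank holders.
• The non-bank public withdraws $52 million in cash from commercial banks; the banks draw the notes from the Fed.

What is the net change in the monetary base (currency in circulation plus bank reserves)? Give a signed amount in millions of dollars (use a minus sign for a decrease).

+$1461 million

OMO purchase (from banks) $713 million: Fed balance sheet expands → +$713M.
Asset purchase (from non-banks) $748 million: Fed balance sheet expands → +$748M.
Currency withdrawal $52 million: just a shift between currency and reserves — both are base money → 0.
Net: 713 + 748 + 0 = +$1461 million.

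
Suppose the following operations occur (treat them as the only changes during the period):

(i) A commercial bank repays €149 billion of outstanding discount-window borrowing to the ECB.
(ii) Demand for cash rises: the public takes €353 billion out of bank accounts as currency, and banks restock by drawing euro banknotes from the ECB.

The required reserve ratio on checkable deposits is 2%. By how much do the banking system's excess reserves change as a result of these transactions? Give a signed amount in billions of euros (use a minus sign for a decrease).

Discount-window repayment €149 billion: reserves −€149B, deposits 0.
Currency withdrawal €353 billion: reserves −€353B, deposits −€353B.
Totals: Δreserves = −€502B, Δdeposits = −€353B.
Δrequired reserves = 2% × −€353B = −€7.06B.
Δexcess reserves = Δreserves − Δrequired = −€502B − (−€7.06B) = -€494.94 billion.

-€494.94 billion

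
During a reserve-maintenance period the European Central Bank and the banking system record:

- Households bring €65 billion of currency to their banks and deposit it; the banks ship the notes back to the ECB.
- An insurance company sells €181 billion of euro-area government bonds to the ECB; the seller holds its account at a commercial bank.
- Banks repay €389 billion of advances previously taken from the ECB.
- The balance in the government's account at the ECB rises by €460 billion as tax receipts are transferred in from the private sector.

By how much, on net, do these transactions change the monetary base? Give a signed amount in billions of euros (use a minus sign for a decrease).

Currency deposit €65 billion: just a shift between currency and reserves — both are base money → 0.
Asset purchase (from non-banks) €181 billion: ECB balance sheet expands → +€181B.
Discount-window repayment €389 billion: ECB balance sheet contracts → −€389B.
Government account inflow €460 billion: reserves shift to a non-base liability → −€460B.
Net: 0 + 181 − 389 − 460 = -€668 billion.

-€668 billion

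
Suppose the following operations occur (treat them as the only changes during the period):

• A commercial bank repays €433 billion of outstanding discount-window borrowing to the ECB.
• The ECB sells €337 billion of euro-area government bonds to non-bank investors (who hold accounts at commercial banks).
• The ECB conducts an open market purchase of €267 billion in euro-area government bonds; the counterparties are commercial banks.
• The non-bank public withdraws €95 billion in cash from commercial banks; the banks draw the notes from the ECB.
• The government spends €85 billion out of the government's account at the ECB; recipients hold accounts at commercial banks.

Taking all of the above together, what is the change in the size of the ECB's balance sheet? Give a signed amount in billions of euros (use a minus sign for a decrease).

-€503 billion

Discount-window repayment €433 billion: an ECB asset is shed → −€433B.
Asset sale (to non-banks) €337 billion: an ECB asset is shed → −€337B.
OMO purchase (from banks) €267 billion: an ECB asset is acquired → +€267B.
Currency withdrawal €95 billion: only the composition of liabilities changes → 0.
Government spending €85 billion: only the composition of liabilities changes → 0.
Net: −433 − 337 + 267 + 0 + 0 = -€503 billion.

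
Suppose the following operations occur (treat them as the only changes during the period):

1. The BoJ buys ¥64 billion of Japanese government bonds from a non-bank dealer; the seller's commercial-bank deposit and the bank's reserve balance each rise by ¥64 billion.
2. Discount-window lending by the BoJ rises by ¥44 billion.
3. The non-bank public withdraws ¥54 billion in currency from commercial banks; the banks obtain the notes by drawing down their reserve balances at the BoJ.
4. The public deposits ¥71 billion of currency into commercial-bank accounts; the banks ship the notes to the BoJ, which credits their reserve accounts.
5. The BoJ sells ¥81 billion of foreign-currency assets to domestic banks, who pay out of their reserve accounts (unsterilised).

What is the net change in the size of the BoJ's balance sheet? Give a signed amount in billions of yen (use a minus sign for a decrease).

+¥27 billion

BoJ balance sheet:
  Assets:      Securities +¥64B, Loans to banks +¥44B, Foreign assets −¥81B
  Liabilities: Bank reserves +¥44B, Currency in circulation −¥17B
Change in total BoJ assets = +¥27 billion.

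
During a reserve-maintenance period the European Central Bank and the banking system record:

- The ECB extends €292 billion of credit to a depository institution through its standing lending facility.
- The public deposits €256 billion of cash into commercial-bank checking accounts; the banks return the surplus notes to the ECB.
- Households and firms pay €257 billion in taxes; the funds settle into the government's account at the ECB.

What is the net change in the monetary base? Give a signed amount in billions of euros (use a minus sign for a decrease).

+€35 billion

Discount-window loan €292 billion: ECB balance sheet expands → +€292B.
Currency deposit €256 billion: just a shift between currency and reserves — both are base money → 0.
Government account inflow €257 billion: reserves shift to a non-base liability → −€257B.
Net: 292 + 0 − 257 = +€35 billion.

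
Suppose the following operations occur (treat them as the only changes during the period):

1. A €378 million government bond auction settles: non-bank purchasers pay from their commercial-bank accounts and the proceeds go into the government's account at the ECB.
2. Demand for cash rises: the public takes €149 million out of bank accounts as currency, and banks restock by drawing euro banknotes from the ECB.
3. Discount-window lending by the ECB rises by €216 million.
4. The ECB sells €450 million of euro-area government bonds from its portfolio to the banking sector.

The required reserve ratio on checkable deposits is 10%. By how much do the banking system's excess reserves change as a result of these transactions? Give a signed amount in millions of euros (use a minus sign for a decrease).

Government account inflow €378 million: reserves −€378M, deposits −€378M.
Currency withdrawal €149 million: reserves −€149M, deposits −€149M.
Discount-window loan €216 million: reserves +€216M, deposits 0.
OMO sale (to banks) €450 million: reserves −€450M, deposits 0.
Totals: Δreserves = −€761M, Δdeposits = −€527M.
Δrequired reserves = 10% × −€527M = −€52.7M.
Δexcess reserves = Δreserves − Δrequired = −€761M − (−€52.7M) = -€708.3 million.

-€708.3 million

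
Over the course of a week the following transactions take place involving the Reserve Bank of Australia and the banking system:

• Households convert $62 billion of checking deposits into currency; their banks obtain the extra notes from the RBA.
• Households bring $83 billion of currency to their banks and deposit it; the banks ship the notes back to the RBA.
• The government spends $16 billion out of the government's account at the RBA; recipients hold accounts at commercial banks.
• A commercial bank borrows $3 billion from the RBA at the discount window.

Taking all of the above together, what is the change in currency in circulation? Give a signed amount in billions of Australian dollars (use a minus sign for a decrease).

-$21 billion

Currency withdrawal $62 billion: notes leave the central bank → +$62B.
Currency deposit $83 billion: notes return to the central bank → −$83B.
Government spending $16 billion: no currency enters or leaves circulation → 0.
Discount-window loan $3 billion: no currency enters or leaves circulation → 0.
Net: 62 − 83 + 0 + 0 = -$21 billion.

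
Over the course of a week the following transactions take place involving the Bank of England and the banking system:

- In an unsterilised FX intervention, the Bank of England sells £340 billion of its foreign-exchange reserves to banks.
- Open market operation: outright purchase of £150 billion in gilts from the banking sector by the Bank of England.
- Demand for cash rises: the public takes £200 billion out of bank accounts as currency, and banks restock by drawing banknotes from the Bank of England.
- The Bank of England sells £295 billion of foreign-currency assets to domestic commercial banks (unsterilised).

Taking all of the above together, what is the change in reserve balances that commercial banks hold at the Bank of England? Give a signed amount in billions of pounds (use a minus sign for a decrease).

FX sale £340 billion: the buying banks pay out of their reserve balances → −£340B.
OMO purchase (from banks) £150 billion: the Bank of England pays by crediting reserve accounts → +£150B.
Currency withdrawal £200 billion: banks swap reserves for currency → −£200B.
FX sale £295 billion: the buying banks pay out of their reserve balances → −£295B.
Net: −340 + 150 − 200 − 295 = -£685 billion.

-£685 billion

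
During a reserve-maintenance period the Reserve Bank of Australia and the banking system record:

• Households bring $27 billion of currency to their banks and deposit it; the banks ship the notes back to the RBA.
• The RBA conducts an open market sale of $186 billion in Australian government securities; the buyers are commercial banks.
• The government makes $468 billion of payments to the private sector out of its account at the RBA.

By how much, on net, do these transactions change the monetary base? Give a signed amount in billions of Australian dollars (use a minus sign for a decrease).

+$282 billion

RBA balance sheet:
  Assets:      Securities −$186B
  Liabilities: Bank reserves +$309B, Currency in circulation −$27B, Government deposits −$468B
Commercial banking system:
  Assets:      Reserves at CB +$309B, Securities +$186B
  Liabilities: Checkable deposits +$495B
Monetary base = currency + reserves: −$27B + (+$309B) = +$282 billion.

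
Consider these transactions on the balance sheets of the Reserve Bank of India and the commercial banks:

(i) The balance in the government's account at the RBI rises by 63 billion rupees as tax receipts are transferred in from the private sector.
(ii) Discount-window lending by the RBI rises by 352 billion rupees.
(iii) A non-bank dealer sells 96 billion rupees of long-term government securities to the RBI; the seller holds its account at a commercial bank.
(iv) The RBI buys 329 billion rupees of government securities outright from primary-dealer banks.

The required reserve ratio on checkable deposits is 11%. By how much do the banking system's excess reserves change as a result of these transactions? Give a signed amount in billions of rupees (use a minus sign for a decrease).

+710.37 billion

Government account inflow 63 billion rupees: reserves −63B, deposits −63B.
Discount-window loan 352 billion rupees: reserves +352B, deposits 0.
Asset purchase (from non-banks) 96 billion rupees: reserves +96B, deposits +96B.
OMO purchase (from banks) 329 billion rupees: reserves +329B, deposits 0.
Totals: Δreserves = +714B, Δdeposits = +33B.
Δrequired reserves = 11% × +33B = +3.63B.
Δexcess reserves = Δreserves − Δrequired = +714B − (+3.63B) = +710.37 billion.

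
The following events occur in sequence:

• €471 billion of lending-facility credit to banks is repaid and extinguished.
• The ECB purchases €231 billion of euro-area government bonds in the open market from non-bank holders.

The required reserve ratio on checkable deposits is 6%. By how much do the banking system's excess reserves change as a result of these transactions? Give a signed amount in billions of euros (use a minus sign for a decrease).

-€253.86 billion

Discount-window repayment €471 billion: reserves −€471B, deposits 0.
Asset purchase (from non-banks) €231 billion: reserves +€231B, deposits +€231B.
Totals: Δreserves = −€240B, Δdeposits = +€231B.
Δrequired reserves = 6% × +€231B = +€13.86B.
Δexcess reserves = Δreserves − Δrequired = −€240B − (+€13.86B) = -€253.86 billion.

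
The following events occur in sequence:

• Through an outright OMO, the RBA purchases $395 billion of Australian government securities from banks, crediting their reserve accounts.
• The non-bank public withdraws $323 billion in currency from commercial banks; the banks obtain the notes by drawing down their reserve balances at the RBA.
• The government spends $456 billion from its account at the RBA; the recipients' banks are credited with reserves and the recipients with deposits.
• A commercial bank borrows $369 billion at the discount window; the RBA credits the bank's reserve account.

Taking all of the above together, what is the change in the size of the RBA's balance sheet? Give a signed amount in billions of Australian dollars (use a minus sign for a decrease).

RBA balance sheet:
  Assets:      Securities +$395B, Loans to banks +$369B
  Liabilities: Bank reserves +$897B, Currency in circulation +$323B, Government deposits −$456B
Commercial banking system:
  Assets:      Reserves at CB +$897B, Securities −$395B
  Liabilities: Checkable deposits +$133B, Borrowings from CB +$369B
Change in total RBA assets = +$764 billion.

+$764 billion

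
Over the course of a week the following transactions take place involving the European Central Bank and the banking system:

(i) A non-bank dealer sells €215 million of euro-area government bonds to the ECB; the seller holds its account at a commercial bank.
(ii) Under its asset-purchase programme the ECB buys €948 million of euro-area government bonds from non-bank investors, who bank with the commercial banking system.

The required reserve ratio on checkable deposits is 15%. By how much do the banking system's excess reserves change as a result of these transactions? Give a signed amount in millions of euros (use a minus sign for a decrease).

+€988.55 million

Asset purchase (from non-banks) €215 million: reserves +€215M, deposits +€215M.
Asset purchase (from non-banks) €948 million: reserves +€948M, deposits +€948M.
Totals: Δreserves = +€1163M, Δdeposits = +€1163M.
Δrequired reserves = 15% × +€1163M = +€174.45M.
Δexcess reserves = Δreserves − Δrequired = +€1163M − (+€174.45M) = +€988.55 million.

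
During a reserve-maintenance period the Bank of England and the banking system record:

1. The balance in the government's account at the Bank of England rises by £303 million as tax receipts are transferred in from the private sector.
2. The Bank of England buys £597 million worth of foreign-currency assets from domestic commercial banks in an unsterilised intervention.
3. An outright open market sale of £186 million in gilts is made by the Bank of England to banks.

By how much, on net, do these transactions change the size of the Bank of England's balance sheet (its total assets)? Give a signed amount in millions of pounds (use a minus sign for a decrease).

+£411 million

Government account inflow £303 million: only the composition of liabilities changes → 0.
FX purchase £597 million: a Bank of England asset is acquired → +£597M.
OMO sale (to banks) £186 million: a Bank of England asset is shed → −£186M.
Net: 0 + 597 − 186 = +£411 million.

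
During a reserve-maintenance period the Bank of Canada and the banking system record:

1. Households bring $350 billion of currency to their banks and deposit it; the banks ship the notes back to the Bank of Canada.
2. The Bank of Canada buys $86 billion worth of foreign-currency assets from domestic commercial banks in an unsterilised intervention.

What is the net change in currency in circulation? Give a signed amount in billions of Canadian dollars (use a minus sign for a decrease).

-$350 billion

Bank of Canada balance sheet:
  Assets:      Foreign assets +$86B
  Liabilities: Bank reserves +$436B, Currency in circulation −$350B
So the change in currency in circulation is -$350 billion.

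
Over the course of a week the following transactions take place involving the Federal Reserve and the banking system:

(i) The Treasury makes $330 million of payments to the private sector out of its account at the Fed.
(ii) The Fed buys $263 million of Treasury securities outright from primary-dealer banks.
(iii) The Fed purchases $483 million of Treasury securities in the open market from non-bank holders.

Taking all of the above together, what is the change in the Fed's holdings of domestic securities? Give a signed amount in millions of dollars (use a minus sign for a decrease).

+$746 million

Fed balance sheet:
  Assets:      Securities +$746M
  Liabilities: Bank reserves +$1076M, Government deposits −$330M
Commercial banking system:
  Assets:      Reserves at CB +$1076M, Securities −$263M
  Liabilities: Checkable deposits +$813M
So the change in the Fed's holdings of domestic securities is +$746 million.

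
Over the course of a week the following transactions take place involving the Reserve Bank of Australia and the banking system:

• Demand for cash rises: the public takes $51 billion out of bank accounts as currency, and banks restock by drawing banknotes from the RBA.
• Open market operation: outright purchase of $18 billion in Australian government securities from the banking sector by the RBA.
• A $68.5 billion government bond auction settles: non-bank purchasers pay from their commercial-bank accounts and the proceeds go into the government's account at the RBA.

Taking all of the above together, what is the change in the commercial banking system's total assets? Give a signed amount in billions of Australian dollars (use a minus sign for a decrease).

-$119.5 billion

RBA balance sheet:
  Assets:      Securities +$18B
  Liabilities: Bank reserves −$101.5B, Currency in circulation +$51B, Government deposits +$68.5B
Commercial banking system:
  Assets:      Reserves at CB −$101.5B, Securities −$18B
  Liabilities: Checkable deposits −$119.5B
Change in total bank assets = -$119.5 billion.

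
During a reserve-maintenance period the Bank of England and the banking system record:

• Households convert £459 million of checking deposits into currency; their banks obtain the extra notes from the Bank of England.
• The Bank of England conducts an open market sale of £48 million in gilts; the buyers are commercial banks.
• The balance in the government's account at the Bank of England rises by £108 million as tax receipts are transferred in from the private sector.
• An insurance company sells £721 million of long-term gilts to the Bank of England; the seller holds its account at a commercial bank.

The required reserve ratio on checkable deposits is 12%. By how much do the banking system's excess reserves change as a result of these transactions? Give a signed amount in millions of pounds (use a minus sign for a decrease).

Currency withdrawal £459 million: reserves −£459M, deposits −£459M.
OMO sale (to banks) £48 million: reserves −£48M, deposits 0.
Government account inflow £108 million: reserves −£108M, deposits −£108M.
Asset purchase (from non-banks) £721 million: reserves +£721M, deposits +£721M.
Totals: Δreserves = +£106M, Δdeposits = +£154M.
Δrequired reserves = 12% × +£154M = +£18.48M.
Δexcess reserves = Δreserves − Δrequired = +£106M − (+£18.48M) = +£87.52 million.

+£87.52 million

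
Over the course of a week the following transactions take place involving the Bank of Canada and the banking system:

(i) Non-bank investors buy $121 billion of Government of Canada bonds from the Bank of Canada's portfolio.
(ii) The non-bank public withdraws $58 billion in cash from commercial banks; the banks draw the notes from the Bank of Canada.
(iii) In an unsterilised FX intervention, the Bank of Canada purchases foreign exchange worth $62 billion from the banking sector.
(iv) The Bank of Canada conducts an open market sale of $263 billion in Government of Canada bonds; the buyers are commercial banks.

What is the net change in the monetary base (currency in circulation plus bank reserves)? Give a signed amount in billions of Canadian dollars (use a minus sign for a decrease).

-$322 billion

Asset sale (to non-banks) $121 billion: Bank of Canada balance sheet contracts → −$121B.
Currency withdrawal $58 billion: just a shift between currency and reserves — both are base money → 0.
FX purchase $62 billion: Bank of Canada balance sheet expands → +$62B.
OMO sale (to banks) $263 billion: Bank of Canada balance sheet contracts → −$263B.
Net: −121 + 0 + 62 − 263 = -$322 billion.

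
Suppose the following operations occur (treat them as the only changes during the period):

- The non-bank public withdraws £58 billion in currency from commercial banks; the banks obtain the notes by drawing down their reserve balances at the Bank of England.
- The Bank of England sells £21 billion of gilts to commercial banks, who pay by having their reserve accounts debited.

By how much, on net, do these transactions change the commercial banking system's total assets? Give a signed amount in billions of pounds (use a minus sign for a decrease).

Currency withdrawal £58 billion: bank balance sheets shrink → −£58B.
OMO sale (to banks) £21 billion: just an asset swap on bank balance sheets → 0.
Net: −58 + 0 = -£58 billion.

-£58 billion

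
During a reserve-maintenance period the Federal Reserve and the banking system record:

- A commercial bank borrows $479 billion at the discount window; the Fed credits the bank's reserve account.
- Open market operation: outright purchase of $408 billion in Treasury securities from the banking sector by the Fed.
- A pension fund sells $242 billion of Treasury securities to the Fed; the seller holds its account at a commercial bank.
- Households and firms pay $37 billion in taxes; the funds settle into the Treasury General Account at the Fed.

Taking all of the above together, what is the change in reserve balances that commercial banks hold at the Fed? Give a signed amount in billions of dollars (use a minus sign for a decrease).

+$1092 billion

Fed balance sheet:
  Assets:      Securities +$650B, Loans to banks +$479B
  Liabilities: Bank reserves +$1092B, Government deposits +$37B
Commercial banking system:
  Assets:      Reserves at CB +$1092B, Securities −$408B
  Liabilities: Checkable deposits +$205B, Borrowings from CB +$479B
So the change in reserve balances that commercial banks hold at the Fed is +$1092 billion.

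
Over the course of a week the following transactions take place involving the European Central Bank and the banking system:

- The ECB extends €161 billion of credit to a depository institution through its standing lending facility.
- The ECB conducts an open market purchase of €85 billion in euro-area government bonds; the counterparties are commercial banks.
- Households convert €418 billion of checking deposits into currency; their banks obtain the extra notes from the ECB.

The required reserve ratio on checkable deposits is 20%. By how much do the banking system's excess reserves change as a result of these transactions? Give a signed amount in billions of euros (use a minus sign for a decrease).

Discount-window loan €161 billion: reserves +€161B, deposits 0.
OMO purchase (from banks) €85 billion: reserves +€85B, deposits 0.
Currency withdrawal €418 billion: reserves −€418B, deposits −€418B.
Totals: Δreserves = −€172B, Δdeposits = −€418B.
Δrequired reserves = 20% × −€418B = −€83.6B.
Δexcess reserves = Δreserves − Δrequired = −€172B − (−€83.6B) = -€88.4 billion.

-€88.4 billion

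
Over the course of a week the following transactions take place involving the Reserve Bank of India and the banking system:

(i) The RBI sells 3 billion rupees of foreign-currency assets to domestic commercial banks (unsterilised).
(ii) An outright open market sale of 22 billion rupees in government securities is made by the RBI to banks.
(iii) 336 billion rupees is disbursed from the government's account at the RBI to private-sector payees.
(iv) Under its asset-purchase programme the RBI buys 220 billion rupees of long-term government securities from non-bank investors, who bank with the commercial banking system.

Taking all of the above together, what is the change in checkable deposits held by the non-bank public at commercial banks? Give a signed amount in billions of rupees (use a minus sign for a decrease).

+556 billion

RBI balance sheet:
  Assets:      Securities +198B, Foreign assets −3B
  Liabilities: Bank reserves +531B, Government deposits −336B
Commercial banking system:
  Assets:      Reserves at CB +531B, Securities +22B, Foreign assets +3B
  Liabilities: Checkable deposits +556B
So the change in checkable deposits held by the non-bank public at commercial banks is +556 billion.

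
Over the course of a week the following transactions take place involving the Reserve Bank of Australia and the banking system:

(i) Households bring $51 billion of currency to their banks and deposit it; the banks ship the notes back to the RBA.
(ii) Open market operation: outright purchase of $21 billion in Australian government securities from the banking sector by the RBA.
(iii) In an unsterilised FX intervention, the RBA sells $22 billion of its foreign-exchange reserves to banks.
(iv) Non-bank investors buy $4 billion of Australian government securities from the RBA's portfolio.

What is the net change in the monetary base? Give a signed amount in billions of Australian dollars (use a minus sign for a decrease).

-$5 billion

RBA balance sheet:
  Assets:      Securities +$17B, Foreign assets −$22B
  Liabilities: Bank reserves +$46B, Currency in circulation −$51B
Commercial banking system:
  Assets:      Reserves at CB +$46B, Securities −$21B, Foreign assets +$22B
  Liabilities: Checkable deposits +$47B
Monetary base = currency + reserves: −$51B + (+$46B) = -$5 billion.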